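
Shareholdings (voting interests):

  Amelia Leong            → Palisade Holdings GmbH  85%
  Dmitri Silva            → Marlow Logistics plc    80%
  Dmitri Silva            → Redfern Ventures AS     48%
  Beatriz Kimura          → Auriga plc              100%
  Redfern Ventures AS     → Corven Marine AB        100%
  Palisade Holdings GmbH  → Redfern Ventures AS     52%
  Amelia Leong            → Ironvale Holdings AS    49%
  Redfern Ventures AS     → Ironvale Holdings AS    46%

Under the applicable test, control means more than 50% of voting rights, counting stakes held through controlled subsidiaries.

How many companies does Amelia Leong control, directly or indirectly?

4

Amelia holds 85% of Palisade, so Amelia controls Palisade.
Palisade holds 52% of Redfern, so Amelia controls Redfern.
Amelia and Redfern together hold 49% + 46% = 95% of Ironvale, so Amelia controls Ironvale.
Redfern holds 100% of Corven, so Amelia controls Corven.
No other company's threshold is met.
Amelia controls 4 companies.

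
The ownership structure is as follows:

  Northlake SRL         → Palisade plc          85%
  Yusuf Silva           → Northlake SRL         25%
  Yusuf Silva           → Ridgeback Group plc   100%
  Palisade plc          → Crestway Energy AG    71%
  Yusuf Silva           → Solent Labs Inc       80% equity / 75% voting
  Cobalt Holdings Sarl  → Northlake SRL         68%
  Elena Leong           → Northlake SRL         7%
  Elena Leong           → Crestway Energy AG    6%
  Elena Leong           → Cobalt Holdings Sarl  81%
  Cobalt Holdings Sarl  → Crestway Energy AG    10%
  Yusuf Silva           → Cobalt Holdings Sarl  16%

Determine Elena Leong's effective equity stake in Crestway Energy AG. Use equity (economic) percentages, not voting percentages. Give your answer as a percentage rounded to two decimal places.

Elena reaches Crestway along 4 paths.
Direct stake: 6% = 6%.
Via Cobalt → Northlake → Palisade: 81% × 68% × 85% × 71% = 33.24078%.
Via Northlake → Palisade: 7% × 85% × 71% = 4.2245%.
Via Cobalt: 81% × 10% = 8.1%.
Total: 6% + 33.24078% + 4.2245% + 8.1% = 51.56528%.
Rounded: 51.57%.

51.57%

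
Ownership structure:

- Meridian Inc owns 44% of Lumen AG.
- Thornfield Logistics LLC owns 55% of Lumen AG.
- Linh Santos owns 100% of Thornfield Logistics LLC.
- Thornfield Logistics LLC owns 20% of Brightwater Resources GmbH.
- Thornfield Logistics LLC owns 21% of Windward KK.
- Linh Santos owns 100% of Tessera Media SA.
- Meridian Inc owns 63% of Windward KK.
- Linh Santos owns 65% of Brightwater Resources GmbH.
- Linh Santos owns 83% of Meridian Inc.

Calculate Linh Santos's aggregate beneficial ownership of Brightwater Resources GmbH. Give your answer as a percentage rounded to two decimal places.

Linh reaches Brightwater along 2 paths.
Direct stake: 65% = 65%.
Via Thornfield: 100% × 20% = 20%.
Total: 65% + 20% = 85%.
Rounded: 85.00%.

85.00%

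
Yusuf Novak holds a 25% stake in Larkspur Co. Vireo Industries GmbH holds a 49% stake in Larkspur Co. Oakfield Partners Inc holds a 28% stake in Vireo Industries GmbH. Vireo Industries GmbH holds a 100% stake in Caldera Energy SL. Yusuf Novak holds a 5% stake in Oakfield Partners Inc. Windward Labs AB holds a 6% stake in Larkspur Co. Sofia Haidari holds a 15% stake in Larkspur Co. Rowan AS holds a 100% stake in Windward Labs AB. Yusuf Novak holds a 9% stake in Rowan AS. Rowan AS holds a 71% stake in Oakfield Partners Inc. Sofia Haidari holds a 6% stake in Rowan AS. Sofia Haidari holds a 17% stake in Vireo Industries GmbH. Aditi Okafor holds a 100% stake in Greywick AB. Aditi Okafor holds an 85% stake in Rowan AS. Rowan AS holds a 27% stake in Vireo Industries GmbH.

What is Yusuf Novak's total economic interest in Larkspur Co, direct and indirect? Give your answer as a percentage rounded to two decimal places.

Yusuf reaches Larkspur along 5 paths.
Direct stake: 25% = 25%.
Via Rowan → Vireo: 9% × 27% × 49% = 1.1907%.
Via Oakfield → Vireo: 5% × 28% × 49% = 0.686%.
Via Rowan → Oakfield → Vireo: 9% × 71% × 28% × 49% = 0.876708%.
Via Rowan → Windward: 9% × 100% × 6% = 0.54%.
Total: 25% + 1.1907% + 0.686% + 0.876708% + 0.54% = 28.293408%.
Rounded: 28.29%.

28.29%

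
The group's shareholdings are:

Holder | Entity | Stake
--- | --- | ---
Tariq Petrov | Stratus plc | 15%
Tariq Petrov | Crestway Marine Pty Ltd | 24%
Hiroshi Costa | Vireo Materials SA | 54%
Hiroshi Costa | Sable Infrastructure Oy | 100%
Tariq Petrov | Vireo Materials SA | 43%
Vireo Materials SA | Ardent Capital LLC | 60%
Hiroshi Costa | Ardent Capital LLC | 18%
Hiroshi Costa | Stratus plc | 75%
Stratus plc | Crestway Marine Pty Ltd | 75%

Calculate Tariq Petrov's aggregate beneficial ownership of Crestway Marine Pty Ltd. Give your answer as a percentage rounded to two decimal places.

35.25%

Tariq reaches Crestway along 2 paths.
Direct stake: 24% = 24%.
Via Stratus: 15% × 75% = 11.25%.
Total: 24% + 11.25% = 35.25%.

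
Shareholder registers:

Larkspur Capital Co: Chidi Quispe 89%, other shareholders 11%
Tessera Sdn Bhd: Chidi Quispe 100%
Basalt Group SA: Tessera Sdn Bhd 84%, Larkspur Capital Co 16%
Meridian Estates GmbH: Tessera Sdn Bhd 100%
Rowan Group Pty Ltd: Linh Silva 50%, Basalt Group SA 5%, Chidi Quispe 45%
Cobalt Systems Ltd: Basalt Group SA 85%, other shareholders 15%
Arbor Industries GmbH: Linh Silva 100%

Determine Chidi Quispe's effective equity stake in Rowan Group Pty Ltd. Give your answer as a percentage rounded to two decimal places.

Chidi reaches Rowan along 3 paths.
Via Tessera → Basalt: 100% × 84% × 5% = 4.2%.
Via Larkspur → Basalt: 89% × 16% × 5% = 0.712%.
Direct stake: 45% = 45%.
Total: 4.2% + 0.712% + 45% = 49.912%.
Rounded: 49.91%.

49.91%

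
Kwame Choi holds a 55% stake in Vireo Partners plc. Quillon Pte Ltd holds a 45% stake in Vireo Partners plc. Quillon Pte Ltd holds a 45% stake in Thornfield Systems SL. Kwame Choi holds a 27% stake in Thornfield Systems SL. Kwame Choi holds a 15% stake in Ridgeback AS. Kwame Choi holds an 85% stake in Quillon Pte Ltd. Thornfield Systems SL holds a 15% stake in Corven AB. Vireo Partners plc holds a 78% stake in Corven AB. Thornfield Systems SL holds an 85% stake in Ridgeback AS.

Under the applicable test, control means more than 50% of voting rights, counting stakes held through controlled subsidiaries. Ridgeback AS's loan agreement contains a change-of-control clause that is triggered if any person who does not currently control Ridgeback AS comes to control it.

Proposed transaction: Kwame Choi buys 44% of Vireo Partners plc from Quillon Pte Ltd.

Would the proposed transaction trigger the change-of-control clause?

The purchase adds only to Kwame's holdings (Quillon's stake shrinks), so Kwame is the only person who could newly come to control Ridgeback.
Kwame holds 85% of Quillon, so Kwame controls Quillon.
Kwame and Quillon together hold 27% + 45% = 72% of Thornfield, so Kwame controls Thornfield.
Kwame and Thornfield together hold 15% + 85% = 100% of Ridgeback, so Kwame controls Ridgeback.
So Kwame already controls Ridgeback before the transaction.
After the purchase, Kwame's direct stake in Vireo rises to 55% + 44% = 99%, and Quillon's stake falls to 1%.
Kwame controlled Ridgeback already, so this is not a new person acquiring control; every other person's position is unchanged or reduced.
No new person acquires control, so the clause is not triggered.

No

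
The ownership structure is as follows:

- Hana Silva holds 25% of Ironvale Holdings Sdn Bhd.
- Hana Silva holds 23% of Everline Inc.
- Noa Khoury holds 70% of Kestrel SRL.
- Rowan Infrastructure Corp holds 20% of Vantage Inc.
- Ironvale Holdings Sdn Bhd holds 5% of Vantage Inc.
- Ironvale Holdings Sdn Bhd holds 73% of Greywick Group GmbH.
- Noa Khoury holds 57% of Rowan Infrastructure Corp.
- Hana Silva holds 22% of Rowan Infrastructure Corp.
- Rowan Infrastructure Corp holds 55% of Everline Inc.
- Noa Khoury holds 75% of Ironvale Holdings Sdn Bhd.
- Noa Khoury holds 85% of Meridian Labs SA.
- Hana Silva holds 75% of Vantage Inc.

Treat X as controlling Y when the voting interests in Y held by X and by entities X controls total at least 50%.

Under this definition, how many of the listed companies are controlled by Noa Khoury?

Noa holds 75% of Ironvale, so Noa controls Ironvale.
Noa holds 57% of Rowan, so Noa controls Rowan.
Noa holds 70% of Kestrel, so Noa controls Kestrel.
Rowan holds 55% of Everline, so Noa controls Everline.
Ironvale holds 73% of Greywick, so Noa controls Greywick.
Noa holds 85% of Meridian, so Noa controls Meridian.
No other company's threshold is met.
Noa controls 6 companies.

6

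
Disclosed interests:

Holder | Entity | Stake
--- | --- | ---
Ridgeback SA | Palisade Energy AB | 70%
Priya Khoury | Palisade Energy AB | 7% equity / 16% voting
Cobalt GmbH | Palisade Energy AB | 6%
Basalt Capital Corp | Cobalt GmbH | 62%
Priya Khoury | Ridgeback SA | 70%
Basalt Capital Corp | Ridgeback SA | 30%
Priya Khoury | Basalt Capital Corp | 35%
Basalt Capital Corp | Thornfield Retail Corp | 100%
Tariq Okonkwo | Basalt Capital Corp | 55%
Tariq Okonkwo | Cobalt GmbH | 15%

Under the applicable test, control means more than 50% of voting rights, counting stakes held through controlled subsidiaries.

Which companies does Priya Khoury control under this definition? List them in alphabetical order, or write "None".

Priya holds 70% of Ridgeback, so Priya controls Ridgeback.
Priya and Ridgeback together hold 16% + 70% = 86% of Palisade, so Priya controls Palisade.
No other company's threshold is met.

Palisade Energy AB, Ridgeback SA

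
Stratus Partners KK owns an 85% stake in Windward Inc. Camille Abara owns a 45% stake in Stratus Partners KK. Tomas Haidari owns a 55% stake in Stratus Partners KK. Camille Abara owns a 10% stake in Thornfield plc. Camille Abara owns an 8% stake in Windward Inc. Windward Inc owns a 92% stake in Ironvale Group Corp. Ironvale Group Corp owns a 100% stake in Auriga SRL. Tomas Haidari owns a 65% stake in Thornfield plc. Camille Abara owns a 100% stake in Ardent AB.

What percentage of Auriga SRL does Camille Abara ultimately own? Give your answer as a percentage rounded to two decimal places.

42.55%

Camille reaches Auriga along 2 paths.
Via Stratus → Windward → Ironvale: 45% × 85% × 92% × 100% = 35.19%.
Via Windward → Ironvale: 8% × 92% × 100% = 7.36%.
Total: 35.19% + 7.36% = 42.55%.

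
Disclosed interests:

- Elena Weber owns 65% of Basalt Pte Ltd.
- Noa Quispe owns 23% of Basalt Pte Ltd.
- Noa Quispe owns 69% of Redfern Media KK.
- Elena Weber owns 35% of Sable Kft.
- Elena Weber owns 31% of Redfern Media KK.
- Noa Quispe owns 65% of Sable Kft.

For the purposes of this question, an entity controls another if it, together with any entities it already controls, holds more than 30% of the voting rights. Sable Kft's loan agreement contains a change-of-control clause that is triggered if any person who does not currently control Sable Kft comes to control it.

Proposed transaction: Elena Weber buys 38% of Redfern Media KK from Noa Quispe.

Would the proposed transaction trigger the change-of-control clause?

The purchase adds only to Elena's holdings (Noa's stake shrinks), so Elena is the only person who could newly come to control Sable.
Elena holds 35% of Sable, so Elena controls Sable.
So Elena already controls Sable before the transaction.
After the purchase, Elena's direct stake in Redfern rises to 31% + 38% = 69%, and Noa's stake falls to 31%.
Elena controlled Sable already, so this is not a new person acquiring control; every other person's position is unchanged or reduced.
No new person acquires control, so the clause is not triggered.

No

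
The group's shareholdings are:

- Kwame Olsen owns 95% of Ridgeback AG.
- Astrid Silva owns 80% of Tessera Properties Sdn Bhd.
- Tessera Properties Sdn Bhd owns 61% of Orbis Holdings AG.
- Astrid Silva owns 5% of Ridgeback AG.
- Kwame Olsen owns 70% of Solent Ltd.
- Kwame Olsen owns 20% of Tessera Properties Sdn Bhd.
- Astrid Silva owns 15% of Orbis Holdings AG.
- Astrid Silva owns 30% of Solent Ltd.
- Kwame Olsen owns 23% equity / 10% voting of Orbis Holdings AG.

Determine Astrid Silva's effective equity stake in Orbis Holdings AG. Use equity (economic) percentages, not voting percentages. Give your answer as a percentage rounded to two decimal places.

63.80%

Astrid reaches Orbis along 2 paths.
Via Tessera: 80% × 61% = 48.8%.
Direct stake: 15% = 15%.
Total: 48.8% + 15% = 63.8%.
Rounded: 63.80%.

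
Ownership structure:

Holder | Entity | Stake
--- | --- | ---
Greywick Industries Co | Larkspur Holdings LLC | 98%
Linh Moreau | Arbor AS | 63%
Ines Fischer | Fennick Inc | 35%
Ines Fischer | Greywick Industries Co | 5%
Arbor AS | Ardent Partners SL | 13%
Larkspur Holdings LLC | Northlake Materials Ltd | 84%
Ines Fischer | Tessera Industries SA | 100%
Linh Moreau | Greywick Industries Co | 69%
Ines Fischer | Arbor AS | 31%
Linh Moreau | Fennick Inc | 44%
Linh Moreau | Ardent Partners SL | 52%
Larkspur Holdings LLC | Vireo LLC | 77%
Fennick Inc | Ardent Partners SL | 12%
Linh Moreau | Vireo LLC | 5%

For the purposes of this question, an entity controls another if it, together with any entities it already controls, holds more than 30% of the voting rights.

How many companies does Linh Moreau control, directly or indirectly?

7

Linh holds 63% of Arbor, so Linh controls Arbor.
Linh holds 44% of Fennick, so Linh controls Fennick.
Linh holds 69% of Greywick, so Linh controls Greywick.
Linh and Arbor and Fennick together hold 52% + 13% + 12% = 77% of Ardent, so Linh controls Ardent.
Greywick holds 98% of Larkspur, so Linh controls Larkspur.
Larkspur holds 84% of Northlake, so Linh controls Northlake.
Linh and Larkspur together hold 5% + 77% = 82% of Vireo, so Linh controls Vireo.
No other company's threshold is met.
Linh controls 7 companies.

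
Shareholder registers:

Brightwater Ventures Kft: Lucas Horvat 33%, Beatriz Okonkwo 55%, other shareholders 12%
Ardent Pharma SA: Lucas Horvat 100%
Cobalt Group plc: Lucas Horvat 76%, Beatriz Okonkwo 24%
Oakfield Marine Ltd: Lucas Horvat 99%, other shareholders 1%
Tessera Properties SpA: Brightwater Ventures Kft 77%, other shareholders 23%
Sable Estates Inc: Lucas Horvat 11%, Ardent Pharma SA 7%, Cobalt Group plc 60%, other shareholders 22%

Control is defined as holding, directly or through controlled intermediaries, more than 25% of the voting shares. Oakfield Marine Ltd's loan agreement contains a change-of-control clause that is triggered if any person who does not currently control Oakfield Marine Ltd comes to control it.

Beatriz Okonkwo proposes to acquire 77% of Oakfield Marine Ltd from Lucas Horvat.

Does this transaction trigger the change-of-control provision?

The purchase adds only to Beatriz's holdings (Lucas's stake shrinks), so Beatriz is the only person who could newly come to control Oakfield.
Beatriz holds 55% of Brightwater, so Beatriz controls Brightwater.
Brightwater holds 77% of Tessera, so Beatriz controls Tessera.
Neither Beatriz nor any entity Beatriz controls holds any voting interest in Oakfield.
So before the transaction, Beatriz does not control Oakfield.
After the purchase, Beatriz holds 77% of Oakfield directly, and Lucas's stake falls to 22%.
Beatriz holds 77% of Oakfield, so Beatriz controls Oakfield.
Beatriz did not control Oakfield before and does after, so the clause is triggered.

Yes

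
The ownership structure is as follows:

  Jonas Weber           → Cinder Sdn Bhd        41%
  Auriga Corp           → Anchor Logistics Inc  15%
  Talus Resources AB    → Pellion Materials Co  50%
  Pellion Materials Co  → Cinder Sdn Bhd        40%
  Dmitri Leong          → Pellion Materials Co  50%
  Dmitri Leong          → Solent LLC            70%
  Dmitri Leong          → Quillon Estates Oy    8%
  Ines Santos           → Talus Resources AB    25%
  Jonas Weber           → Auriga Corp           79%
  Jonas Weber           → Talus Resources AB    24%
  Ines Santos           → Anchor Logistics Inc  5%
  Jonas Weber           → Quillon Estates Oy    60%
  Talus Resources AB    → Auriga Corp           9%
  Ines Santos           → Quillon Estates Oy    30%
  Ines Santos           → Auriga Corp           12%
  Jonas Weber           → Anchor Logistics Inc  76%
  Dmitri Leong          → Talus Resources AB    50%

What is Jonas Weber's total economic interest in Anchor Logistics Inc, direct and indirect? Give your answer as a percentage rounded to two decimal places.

88.17%

Jonas reaches Anchor along 3 paths.
Via Talus → Auriga: 24% × 9% × 15% = 0.324%.
Via Auriga: 79% × 15% = 11.85%.
Direct stake: 76% = 76%.
Total: 0.324% + 11.85% + 76% = 88.174%.
Rounded: 88.17%.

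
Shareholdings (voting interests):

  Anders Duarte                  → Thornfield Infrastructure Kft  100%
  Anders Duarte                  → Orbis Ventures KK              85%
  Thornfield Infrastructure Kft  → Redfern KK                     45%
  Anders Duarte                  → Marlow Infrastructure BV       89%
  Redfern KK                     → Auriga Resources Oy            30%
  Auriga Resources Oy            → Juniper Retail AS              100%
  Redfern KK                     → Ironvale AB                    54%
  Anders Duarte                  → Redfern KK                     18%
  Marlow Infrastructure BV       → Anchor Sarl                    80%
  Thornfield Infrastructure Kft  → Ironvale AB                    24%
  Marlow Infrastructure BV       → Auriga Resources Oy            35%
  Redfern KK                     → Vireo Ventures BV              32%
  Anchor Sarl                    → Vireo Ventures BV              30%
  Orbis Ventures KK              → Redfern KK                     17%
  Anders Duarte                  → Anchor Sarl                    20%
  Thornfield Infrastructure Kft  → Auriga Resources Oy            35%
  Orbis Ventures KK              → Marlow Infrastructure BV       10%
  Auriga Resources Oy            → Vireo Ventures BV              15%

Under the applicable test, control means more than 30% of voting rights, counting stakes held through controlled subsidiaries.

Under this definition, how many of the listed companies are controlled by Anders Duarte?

Anders holds 85% of Orbis, so Anders controls Orbis.
Anders holds 100% of Thornfield, so Anders controls Thornfield.
Anders and Thornfield and Orbis together hold 18% + 45% + 17% = 80% of Redfern, so Anders controls Redfern.
Anders and Orbis together hold 89% + 10% = 99% of Marlow, so Anders controls Marlow.
Thornfield and Marlow and Redfern together hold 35% + 35% + 30% = 100% of Auriga, so Anders controls Auriga.
Anders and Marlow together hold 20% + 80% = 100% of Anchor, so Anders controls Anchor.
Redfern and Auriga and Anchor together hold 32% + 15% + 30% = 77% of Vireo, so Anders controls Vireo.
Auriga holds 100% of Juniper, so Anders controls Juniper.
Redfern and Thornfield together hold 54% + 24% = 78% of Ironvale, so Anders controls Ironvale.
Anders controls 9 companies.

9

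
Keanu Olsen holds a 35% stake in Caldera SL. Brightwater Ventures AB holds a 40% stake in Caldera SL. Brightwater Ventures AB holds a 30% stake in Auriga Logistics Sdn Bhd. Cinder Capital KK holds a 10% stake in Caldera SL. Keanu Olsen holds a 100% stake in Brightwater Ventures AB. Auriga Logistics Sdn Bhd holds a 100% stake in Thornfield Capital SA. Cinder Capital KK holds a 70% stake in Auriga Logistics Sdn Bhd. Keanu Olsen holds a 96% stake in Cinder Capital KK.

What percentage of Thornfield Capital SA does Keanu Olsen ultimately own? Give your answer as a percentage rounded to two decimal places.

Keanu reaches Thornfield along 2 paths.
Via Cinder → Auriga: 96% × 70% × 100% = 67.2%.
Via Brightwater → Auriga: 100% × 30% × 100% = 30%.
Total: 67.2% + 30% = 97.2%.
Rounded: 97.20%.

97.20%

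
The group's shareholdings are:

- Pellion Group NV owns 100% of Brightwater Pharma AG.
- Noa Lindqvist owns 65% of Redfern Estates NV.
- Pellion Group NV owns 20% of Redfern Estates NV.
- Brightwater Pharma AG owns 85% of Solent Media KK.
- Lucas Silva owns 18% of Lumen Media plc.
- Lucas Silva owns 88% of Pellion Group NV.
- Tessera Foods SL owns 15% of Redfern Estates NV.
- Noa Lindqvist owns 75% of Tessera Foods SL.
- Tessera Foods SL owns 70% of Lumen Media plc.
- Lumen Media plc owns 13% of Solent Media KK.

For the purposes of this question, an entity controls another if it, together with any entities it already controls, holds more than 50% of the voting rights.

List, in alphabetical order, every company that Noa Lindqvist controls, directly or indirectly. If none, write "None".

Lumen Media plc, Redfern Estates NV, Tessera Foods SL

Noa holds 75% of Tessera, so Noa controls Tessera.
Tessera and Noa together hold 15% + 65% = 80% of Redfern, so Noa controls Redfern.
Tessera holds 70% of Lumen, so Noa controls Lumen.
No other company's threshold is met.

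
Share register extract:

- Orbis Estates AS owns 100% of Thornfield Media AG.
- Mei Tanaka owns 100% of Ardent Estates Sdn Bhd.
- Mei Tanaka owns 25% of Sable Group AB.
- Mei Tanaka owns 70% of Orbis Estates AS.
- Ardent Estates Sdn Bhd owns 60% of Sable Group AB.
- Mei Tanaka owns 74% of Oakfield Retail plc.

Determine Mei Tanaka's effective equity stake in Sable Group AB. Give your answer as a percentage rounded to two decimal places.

85.00%

Mei reaches Sable along 2 paths.
Direct stake: 25% = 25%.
Via Ardent: 100% × 60% = 60%.
Total: 25% + 60% = 85%.
Rounded: 85.00%.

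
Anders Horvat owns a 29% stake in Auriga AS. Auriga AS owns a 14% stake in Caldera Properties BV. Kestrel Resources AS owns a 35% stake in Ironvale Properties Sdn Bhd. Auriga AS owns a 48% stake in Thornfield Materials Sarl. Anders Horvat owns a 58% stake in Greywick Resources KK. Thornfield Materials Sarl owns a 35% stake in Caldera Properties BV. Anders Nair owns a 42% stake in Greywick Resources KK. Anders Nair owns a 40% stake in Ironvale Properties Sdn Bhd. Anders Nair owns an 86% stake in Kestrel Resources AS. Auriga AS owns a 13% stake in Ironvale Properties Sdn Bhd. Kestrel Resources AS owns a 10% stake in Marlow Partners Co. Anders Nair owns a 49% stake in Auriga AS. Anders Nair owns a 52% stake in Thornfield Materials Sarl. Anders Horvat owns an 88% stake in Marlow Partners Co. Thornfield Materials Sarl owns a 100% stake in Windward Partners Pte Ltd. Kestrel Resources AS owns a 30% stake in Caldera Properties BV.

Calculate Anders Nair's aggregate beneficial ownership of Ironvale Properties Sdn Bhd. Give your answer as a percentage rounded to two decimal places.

Anders Nair reaches Ironvale along 3 paths.
Via Kestrel: 86% × 35% = 30.1%.
Direct stake: 40% = 40%.
Via Auriga: 49% × 13% = 6.37%.
Total: 30.1% + 40% + 6.37% = 76.47%.

76.47%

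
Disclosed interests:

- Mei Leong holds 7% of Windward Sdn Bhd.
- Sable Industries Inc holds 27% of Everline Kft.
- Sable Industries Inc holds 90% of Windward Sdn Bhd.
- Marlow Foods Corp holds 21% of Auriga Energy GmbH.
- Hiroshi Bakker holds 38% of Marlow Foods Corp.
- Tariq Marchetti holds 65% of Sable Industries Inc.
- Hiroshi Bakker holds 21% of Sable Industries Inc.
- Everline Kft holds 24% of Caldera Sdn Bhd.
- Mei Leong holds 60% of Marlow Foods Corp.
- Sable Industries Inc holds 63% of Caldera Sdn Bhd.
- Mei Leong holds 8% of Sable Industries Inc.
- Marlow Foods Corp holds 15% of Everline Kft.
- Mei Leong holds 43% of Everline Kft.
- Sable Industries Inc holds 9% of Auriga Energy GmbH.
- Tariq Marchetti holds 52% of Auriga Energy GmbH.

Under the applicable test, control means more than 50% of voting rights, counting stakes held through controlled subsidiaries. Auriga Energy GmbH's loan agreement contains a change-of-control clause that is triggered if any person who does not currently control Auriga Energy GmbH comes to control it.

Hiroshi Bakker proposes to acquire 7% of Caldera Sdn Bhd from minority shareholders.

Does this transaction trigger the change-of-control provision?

The purchase changes only Hiroshi's holdings, so Hiroshi is the only person who could newly come to control Auriga.
Hiroshi's largest direct stake is 38% in Marlow, which does not meet the threshold, so Hiroshi controls no company.
Neither Hiroshi nor any entity Hiroshi controls holds any voting interest in Auriga.
So before the transaction, Hiroshi does not control Auriga.
After the purchase, Hiroshi holds 7% of Caldera directly.
Hiroshi's side now holds 7% of Caldera, not > 50%, so Hiroshi still does not control Caldera.
After the transaction, neither Hiroshi nor any entity Hiroshi controls holds a voting interest in Auriga, so Hiroshi still does not control it.
No new person acquires control, so the clause is not triggered.

No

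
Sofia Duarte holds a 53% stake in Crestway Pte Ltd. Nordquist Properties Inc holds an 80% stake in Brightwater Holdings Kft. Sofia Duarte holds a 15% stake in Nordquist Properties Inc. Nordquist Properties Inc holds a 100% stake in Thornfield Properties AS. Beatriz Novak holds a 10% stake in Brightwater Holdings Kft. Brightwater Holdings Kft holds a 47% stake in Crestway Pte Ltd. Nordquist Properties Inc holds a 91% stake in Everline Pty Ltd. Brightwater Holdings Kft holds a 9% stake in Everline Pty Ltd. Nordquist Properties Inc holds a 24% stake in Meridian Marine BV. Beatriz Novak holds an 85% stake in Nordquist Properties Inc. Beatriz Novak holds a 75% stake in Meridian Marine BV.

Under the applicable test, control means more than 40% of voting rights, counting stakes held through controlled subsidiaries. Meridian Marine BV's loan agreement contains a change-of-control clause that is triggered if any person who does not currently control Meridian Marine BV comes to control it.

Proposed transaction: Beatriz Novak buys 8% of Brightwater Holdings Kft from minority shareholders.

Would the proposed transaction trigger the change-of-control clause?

The purchase changes only Beatriz's holdings, so Beatriz is the only person who could newly come to control Meridian.
Beatriz holds 85% of Nordquist, so Beatriz controls Nordquist.
Nordquist and Beatriz together hold 24% + 75% = 99% of Meridian, so Beatriz controls Meridian.
So Beatriz already controls Meridian before the transaction.
After the purchase, Beatriz's direct stake in Brightwater rises to 10% + 8% = 18%.
Beatriz controlled Meridian already, so this is not a new person acquiring control; every other person's position is unchanged or reduced.
No new person acquires control, so the clause is not triggered.

No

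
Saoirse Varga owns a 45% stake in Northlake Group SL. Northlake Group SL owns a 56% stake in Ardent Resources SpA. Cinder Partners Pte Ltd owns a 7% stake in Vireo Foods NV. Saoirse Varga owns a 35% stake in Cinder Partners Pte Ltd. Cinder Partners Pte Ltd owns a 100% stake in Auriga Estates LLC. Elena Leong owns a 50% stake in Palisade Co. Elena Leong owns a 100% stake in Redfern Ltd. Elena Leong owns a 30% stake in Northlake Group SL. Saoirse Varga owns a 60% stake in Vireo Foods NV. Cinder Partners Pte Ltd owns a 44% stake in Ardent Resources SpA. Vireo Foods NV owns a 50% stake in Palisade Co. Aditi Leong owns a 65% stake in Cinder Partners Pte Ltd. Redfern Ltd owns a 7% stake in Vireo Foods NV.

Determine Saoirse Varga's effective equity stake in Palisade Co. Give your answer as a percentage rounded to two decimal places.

Saoirse reaches Palisade along 2 paths.
Via Vireo: 60% × 50% = 30%.
Via Cinder → Vireo: 35% × 7% × 50% = 1.225%.
Total: 30% + 1.225% = 31.225%.
Rounded: 31.23%.

31.23%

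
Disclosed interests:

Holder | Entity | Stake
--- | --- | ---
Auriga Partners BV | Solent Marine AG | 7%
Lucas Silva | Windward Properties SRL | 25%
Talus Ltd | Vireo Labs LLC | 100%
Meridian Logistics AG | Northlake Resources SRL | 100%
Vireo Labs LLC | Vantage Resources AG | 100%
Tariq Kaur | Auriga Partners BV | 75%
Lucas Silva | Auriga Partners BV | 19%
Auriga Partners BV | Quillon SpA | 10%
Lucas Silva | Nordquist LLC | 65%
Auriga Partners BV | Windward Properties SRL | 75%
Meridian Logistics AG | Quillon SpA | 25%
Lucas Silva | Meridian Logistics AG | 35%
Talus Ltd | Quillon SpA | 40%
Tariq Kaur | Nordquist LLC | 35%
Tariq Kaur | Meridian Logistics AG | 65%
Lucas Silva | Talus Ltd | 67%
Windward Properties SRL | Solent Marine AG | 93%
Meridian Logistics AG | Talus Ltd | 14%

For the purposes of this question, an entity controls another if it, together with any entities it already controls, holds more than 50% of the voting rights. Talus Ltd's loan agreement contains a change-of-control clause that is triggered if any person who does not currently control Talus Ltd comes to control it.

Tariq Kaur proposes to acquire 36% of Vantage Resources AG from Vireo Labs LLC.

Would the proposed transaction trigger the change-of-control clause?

No

The purchase adds only to Tariq's holdings (Vireo's stake shrinks), so Tariq is the only person who could newly come to control Talus.
Tariq holds 65% of Meridian, so Tariq controls Meridian.
Tariq holds 75% of Auriga, so Tariq controls Auriga.
Auriga holds 75% of Windward, so Tariq controls Windward.
Auriga and Windward together hold 7% + 93% = 100% of Solent, so Tariq controls Solent.
Meridian holds 100% of Northlake, so Tariq controls Northlake.
In Talus, Tariq's side holds only 14%, not > 50%.
So before the transaction, Tariq does not control Talus.
After the purchase, Tariq holds 36% of Vantage directly, and Vireo's stake falls to 64%.
Tariq's side now holds 36% of Vantage, not > 50%, so Tariq still does not control Vantage.
After the transaction, Tariq's side holds 14% of Talus, not > 50%, so Tariq still does not control Talus.
No new person acquires control, so the clause is not triggered.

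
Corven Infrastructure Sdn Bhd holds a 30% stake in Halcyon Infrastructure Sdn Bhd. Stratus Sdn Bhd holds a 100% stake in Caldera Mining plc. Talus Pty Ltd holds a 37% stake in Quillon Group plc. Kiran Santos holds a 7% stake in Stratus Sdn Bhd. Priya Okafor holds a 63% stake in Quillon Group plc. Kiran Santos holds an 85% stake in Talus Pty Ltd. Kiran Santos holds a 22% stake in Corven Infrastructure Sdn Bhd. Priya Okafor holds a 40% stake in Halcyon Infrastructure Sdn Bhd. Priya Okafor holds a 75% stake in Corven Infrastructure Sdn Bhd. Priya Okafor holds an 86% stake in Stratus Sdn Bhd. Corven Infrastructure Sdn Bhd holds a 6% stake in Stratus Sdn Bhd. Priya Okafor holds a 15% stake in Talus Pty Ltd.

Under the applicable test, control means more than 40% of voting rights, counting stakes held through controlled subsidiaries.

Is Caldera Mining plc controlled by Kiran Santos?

Kiran holds 85% of Talus, so Kiran controls Talus.
Neither Kiran nor any entity Kiran controls holds any voting interest in Caldera.
So Kiran does not control Caldera.

No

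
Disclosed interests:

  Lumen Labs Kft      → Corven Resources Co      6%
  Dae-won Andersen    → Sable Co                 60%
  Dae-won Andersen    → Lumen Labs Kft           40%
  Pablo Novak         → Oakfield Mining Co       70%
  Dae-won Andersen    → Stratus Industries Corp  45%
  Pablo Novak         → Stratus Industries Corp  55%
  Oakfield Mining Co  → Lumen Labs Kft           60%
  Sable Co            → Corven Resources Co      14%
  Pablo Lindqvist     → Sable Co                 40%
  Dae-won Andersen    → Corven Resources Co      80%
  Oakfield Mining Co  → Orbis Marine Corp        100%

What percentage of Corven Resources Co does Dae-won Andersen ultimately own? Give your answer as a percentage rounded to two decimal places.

90.80%

Dae-won reaches Corven along 3 paths.
Via Sable: 60% × 14% = 8.4%.
Direct stake: 80% = 80%.
Via Lumen: 40% × 6% = 2.4%.
Total: 8.4% + 80% + 2.4% = 90.8%.
Rounded: 90.80%.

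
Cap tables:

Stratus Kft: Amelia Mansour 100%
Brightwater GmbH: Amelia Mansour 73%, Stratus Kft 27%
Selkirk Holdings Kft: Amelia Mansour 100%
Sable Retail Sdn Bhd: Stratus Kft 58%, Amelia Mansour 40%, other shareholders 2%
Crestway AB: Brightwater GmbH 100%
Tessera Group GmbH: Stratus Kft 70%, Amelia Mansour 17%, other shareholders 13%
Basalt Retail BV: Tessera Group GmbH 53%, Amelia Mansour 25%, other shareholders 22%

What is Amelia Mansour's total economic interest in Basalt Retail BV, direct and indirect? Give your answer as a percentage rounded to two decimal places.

Amelia reaches Basalt along 3 paths.
Via Stratus → Tessera: 100% × 70% × 53% = 37.1%.
Via Tessera: 17% × 53% = 9.01%.
Direct stake: 25% = 25%.
Total: 37.1% + 9.01% + 25% = 71.11%.

71.11%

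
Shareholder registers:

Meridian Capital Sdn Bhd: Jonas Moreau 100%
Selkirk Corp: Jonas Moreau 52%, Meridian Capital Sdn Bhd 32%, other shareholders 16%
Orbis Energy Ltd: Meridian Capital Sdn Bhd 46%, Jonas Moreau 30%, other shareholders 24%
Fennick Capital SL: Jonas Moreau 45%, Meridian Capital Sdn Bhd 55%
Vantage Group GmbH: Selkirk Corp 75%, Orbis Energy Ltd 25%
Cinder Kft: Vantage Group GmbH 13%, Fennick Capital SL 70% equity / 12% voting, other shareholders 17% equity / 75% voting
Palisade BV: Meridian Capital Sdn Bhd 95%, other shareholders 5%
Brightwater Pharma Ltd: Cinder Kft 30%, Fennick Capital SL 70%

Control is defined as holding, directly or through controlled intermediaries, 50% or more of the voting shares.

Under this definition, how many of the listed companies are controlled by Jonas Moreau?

7

Jonas holds 100% of Meridian, so Jonas controls Meridian.
Jonas and Meridian together hold 52% + 32% = 84% of Selkirk, so Jonas controls Selkirk.
Meridian and Jonas together hold 46% + 30% = 76% of Orbis, so Jonas controls Orbis.
Jonas and Meridian together hold 45% + 55% = 100% of Fennick, so Jonas controls Fennick.
Selkirk and Orbis together hold 75% + 25% = 100% of Vantage, so Jonas controls Vantage.
Meridian holds 95% of Palisade, so Jonas controls Palisade.
Fennick holds 70% of Brightwater, so Jonas controls Brightwater.
No other company's threshold is met.
Jonas controls 7 companies.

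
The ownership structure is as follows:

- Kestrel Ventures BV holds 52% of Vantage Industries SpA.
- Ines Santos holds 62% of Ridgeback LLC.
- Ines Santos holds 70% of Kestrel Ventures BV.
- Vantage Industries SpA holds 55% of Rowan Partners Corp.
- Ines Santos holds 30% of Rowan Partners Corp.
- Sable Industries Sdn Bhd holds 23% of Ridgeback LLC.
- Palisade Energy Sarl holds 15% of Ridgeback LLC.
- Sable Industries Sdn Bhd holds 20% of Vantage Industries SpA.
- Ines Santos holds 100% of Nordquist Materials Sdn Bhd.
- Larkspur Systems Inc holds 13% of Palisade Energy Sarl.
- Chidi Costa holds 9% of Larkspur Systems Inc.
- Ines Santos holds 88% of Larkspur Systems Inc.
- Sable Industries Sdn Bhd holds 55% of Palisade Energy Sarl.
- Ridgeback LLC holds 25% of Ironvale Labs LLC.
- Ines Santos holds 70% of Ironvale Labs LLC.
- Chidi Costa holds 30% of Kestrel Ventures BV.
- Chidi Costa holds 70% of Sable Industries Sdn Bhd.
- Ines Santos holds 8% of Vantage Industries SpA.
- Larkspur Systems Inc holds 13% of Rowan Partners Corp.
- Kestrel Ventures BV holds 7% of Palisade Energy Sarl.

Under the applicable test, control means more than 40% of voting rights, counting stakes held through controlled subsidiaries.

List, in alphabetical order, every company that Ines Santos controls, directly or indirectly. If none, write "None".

Ines holds 70% of Kestrel, so Ines controls Kestrel.
Ines holds 88% of Larkspur, so Ines controls Larkspur.
Kestrel and Ines together hold 52% + 8% = 60% of Vantage, so Ines controls Vantage.
Larkspur and Ines and Vantage together hold 13% + 30% + 55% = 98% of Rowan, so Ines controls Rowan.
Ines holds 62% of Ridgeback, so Ines controls Ridgeback.
Ines and Ridgeback together hold 70% + 25% = 95% of Ironvale, so Ines controls Ironvale.
Ines holds 100% of Nordquist, so Ines controls Nordquist.
No other company's threshold is met.

Ironvale Labs LLC, Kestrel Ventures BV, Larkspur Systems Inc, Nordquist Materials Sdn Bhd, Ridgeback LLC, Rowan Partners Corp, Vantage Industries SpA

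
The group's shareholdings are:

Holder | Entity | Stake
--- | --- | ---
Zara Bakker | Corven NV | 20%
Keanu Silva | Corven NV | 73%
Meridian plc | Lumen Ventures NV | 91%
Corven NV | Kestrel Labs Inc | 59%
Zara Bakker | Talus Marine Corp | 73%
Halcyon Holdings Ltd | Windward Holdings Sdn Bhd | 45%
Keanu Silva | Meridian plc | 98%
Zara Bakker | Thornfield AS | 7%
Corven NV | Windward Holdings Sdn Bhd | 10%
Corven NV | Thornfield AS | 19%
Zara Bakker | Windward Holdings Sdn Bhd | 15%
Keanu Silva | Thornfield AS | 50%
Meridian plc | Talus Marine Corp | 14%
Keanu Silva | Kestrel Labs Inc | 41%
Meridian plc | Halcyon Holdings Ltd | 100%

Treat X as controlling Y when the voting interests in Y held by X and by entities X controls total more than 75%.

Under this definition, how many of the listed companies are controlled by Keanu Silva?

3

Keanu holds 98% of Meridian, so Keanu controls Meridian.
Meridian holds 100% of Halcyon, so Keanu controls Halcyon.
Meridian holds 91% of Lumen, so Keanu controls Lumen.
No other company's threshold is met.
Keanu controls 3 companies.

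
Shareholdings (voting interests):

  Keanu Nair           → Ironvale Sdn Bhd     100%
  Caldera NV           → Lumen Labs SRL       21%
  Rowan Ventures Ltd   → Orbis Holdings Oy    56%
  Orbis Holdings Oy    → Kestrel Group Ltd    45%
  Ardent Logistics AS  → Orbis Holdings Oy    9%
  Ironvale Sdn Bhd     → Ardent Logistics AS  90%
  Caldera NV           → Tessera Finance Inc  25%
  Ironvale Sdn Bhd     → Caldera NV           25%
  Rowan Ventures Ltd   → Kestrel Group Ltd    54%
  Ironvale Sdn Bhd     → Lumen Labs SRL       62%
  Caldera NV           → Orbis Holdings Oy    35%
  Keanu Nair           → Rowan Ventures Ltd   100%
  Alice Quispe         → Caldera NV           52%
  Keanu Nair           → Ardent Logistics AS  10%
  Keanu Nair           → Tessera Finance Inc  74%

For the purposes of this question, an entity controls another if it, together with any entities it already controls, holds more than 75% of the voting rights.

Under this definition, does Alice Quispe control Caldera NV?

No

Alice's largest direct stake is 52% in Caldera, which does not meet the threshold, so Alice controls no company.
In Caldera, Alice's side holds only 52%, not > 75%.
So Alice does not control Caldera.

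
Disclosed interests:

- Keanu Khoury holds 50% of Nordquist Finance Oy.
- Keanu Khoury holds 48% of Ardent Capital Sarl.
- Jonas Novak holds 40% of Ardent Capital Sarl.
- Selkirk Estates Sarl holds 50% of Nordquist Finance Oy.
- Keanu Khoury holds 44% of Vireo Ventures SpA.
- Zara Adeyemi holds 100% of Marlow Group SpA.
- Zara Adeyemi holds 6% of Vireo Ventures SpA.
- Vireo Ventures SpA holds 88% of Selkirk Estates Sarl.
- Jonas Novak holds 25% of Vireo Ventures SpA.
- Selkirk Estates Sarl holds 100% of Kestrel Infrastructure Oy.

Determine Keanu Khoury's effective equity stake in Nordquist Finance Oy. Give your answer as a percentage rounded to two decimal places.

Keanu reaches Nordquist along 2 paths.
Direct stake: 50% = 50%.
Via Vireo → Selkirk: 44% × 88% × 50% = 19.36%.
Total: 50% + 19.36% = 69.36%.

69.36%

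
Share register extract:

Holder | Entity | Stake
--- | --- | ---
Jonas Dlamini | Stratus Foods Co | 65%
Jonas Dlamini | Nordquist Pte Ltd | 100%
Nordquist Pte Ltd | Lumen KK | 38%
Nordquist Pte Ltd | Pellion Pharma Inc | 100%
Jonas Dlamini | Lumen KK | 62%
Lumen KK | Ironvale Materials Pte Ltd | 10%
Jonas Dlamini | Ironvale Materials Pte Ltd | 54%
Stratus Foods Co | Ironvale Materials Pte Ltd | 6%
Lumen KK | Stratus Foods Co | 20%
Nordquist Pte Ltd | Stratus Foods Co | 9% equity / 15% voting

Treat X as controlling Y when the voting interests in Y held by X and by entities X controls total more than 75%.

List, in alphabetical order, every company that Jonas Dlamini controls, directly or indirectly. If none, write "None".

Jonas holds 100% of Nordquist, so Jonas controls Nordquist.
Jonas and Nordquist together hold 62% + 38% = 100% of Lumen, so Jonas controls Lumen.
Nordquist and Lumen and Jonas together hold 15% + 20% + 65% = 100% of Stratus, so Jonas controls Stratus.
Nordquist holds 100% of Pellion, so Jonas controls Pellion.
No other company's threshold is met.

Lumen KK, Nordquist Pte Ltd, Pellion Pharma Inc, Stratus Foods Co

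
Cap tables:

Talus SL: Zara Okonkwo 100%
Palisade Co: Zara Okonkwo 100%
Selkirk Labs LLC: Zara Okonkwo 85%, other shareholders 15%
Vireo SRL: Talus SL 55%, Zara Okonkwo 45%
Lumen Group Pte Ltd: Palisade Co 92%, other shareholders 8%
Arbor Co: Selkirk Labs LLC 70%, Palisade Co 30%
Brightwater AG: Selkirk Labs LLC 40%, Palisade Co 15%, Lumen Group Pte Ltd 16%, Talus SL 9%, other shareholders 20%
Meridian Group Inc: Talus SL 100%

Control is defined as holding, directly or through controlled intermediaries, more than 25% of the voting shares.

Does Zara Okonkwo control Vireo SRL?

Yes

Zara holds 100% of Talus, so Zara controls Talus.
Talus and Zara together hold 55% + 45% = 100% of Vireo, so Zara controls Vireo.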